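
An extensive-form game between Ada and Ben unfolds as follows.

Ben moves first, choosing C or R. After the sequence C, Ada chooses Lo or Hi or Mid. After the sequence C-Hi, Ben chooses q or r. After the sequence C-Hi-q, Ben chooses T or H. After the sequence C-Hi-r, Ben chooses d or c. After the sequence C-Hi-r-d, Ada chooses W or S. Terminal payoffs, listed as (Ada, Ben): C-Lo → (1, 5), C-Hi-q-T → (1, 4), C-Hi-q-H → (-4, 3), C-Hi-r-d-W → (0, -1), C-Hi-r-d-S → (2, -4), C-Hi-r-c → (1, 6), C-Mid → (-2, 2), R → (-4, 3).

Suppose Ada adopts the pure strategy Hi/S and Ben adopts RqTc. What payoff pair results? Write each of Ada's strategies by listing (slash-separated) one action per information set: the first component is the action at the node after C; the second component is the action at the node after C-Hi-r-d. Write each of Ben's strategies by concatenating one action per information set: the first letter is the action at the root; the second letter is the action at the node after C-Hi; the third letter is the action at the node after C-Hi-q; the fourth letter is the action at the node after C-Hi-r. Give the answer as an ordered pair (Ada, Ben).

Trace the play path from the root:
  Ben plays R
→ terminal payoff (-4, 3).
(Ada's choice at the node after C is never reached on this path, so it doesn't affect the outcome.)

(-4, 3)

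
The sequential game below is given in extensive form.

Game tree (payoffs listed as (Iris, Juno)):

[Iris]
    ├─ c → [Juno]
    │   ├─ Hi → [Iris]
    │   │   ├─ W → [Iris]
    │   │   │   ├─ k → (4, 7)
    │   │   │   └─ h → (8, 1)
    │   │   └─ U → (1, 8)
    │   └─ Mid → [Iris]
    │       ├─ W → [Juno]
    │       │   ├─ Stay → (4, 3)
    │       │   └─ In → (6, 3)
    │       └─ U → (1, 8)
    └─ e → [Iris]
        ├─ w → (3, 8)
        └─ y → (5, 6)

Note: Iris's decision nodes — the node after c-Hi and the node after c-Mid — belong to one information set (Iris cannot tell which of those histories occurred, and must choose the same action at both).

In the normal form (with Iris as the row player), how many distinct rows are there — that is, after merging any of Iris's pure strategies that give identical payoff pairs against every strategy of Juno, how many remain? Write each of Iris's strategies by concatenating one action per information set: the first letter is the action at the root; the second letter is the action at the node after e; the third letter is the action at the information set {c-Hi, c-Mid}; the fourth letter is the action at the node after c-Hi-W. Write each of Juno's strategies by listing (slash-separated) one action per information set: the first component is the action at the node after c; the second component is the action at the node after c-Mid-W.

Iris has 16 pure strategies: cwWk, cwWh, cwUk, cwUh, cyWk, cyWh, cyUk, cyUh, ewWk, ewWh, ewUk, ewUh, eyWk, eyWh, eyUk, eyUh. Columns: Hi/Stay, Hi/In, Mid/Stay, Mid/In.
{cwWk, cyWk} → row (4,7) (4,7) (4,3) (6,3)
{cwWh, cyWh} → row (8,1) (8,1) (4,3) (6,3)
{cwUk, cwUh, cyUk, cyUh} → row (1,8) (1,8) (1,8) (1,8)
{ewWk, ewWh, ewUk, ewUh} → row (3,8) (3,8) (3,8) (3,8)
{eyWk, eyWh, eyUk, eyUh} → row (5,6) (5,6) (5,6) (5,6)
That's 5 distinct rows out of 16 strategies.

5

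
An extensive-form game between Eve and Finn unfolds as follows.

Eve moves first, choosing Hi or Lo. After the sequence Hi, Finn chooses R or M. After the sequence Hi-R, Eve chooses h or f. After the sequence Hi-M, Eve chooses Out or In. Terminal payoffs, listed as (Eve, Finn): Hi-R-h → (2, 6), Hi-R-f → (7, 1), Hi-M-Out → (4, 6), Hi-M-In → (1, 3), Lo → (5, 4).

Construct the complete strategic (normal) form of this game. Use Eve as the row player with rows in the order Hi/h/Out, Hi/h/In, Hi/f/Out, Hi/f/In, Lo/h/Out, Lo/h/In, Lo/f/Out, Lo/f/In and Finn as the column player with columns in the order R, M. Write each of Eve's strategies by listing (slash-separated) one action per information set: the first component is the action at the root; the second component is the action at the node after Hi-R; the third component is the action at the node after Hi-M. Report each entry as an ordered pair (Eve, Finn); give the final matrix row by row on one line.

Hi/h/Out: (2,6) (4,6) | Hi/h/In: (2,6) (1,3) | Hi/f/Out: (7,1) (4,6) | Hi/f/In: (7,1) (1,3) | Lo/h/Out: (5,4) (5,4) | Lo/h/In: (5,4) (5,4) | Lo/f/Out: (5,4) (5,4) | Lo/f/In: (5,4) (5,4)

                R        M
Hi/h/Out    (2,6)    (4,6)
 Hi/h/In    (2,6)    (1,3)
Hi/f/Out    (7,1)    (4,6)
 Hi/f/In    (7,1)    (1,3)
Lo/h/Out    (5,4)    (5,4)
 Lo/h/In    (5,4)    (5,4)
Lo/f/Out    (5,4)    (5,4)
 Lo/f/In    (5,4)    (5,4)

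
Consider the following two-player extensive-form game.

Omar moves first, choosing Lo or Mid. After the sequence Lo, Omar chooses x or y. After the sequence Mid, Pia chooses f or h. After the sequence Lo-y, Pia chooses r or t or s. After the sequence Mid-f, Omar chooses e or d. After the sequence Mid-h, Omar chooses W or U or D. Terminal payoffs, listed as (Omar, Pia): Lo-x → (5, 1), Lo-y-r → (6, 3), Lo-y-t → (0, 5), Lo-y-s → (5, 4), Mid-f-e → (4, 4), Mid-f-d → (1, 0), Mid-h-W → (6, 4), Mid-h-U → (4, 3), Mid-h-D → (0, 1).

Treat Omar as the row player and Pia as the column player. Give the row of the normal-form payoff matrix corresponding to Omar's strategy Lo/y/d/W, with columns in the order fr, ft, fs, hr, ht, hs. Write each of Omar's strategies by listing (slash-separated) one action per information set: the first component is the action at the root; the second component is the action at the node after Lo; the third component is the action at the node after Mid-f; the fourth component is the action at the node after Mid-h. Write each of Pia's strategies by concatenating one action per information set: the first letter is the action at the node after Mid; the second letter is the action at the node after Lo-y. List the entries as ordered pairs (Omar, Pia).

vs fr: Omar plays Lo → Omar plays y at [Lo] → Pia plays r at [Lo-y] → (6, 3)
vs ft: Omar plays Lo → Omar plays y at [Lo] → Pia plays t at [Lo-y] → (0, 5)
vs fs: Omar plays Lo → Omar plays y at [Lo] → Pia plays s at [Lo-y] → (5, 4)
vs hr: Omar plays Lo → Omar plays y at [Lo] → Pia plays r at [Lo-y] → (6, 3)
vs ht: Omar plays Lo → Omar plays y at [Lo] → Pia plays t at [Lo-y] → (0, 5)
vs hs: Omar plays Lo → Omar plays y at [Lo] → Pia plays s at [Lo-y] → (5, 4)

(6,3) (0,5) (5,4) (6,3) (0,5) (5,4)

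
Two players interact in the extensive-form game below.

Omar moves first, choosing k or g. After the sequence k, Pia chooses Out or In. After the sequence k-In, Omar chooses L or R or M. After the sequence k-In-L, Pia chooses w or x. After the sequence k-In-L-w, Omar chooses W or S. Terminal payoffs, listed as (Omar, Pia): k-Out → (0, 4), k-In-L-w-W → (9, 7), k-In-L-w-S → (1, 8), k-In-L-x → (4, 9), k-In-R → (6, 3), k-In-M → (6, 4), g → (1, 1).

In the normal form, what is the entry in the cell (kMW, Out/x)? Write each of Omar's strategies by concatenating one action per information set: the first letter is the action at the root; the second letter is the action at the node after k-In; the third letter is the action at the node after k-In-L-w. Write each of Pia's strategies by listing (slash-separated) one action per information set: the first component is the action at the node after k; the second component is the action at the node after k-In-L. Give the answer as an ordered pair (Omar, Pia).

Trace the play path from the root:
  Omar plays k
  Pia plays Out at [k]
→ terminal payoff (0, 4).
(Omar's choice at the node after k-In is never reached on this path, so it doesn't affect the outcome.)

(0, 4)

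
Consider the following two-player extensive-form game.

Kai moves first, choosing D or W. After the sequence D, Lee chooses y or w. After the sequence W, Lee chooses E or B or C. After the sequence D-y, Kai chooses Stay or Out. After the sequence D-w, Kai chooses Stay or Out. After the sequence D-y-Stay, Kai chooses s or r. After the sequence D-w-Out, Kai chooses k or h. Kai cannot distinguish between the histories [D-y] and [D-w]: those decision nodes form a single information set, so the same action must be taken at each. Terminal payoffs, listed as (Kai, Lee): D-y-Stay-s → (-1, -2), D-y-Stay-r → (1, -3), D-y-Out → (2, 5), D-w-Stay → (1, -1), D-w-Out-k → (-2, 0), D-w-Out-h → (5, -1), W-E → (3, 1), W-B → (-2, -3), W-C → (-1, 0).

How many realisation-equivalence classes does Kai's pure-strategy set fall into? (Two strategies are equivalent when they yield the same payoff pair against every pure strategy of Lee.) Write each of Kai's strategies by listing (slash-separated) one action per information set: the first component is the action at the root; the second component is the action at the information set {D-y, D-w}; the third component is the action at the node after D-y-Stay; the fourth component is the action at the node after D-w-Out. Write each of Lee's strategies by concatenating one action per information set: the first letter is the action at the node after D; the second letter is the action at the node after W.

5

Kai has 16 pure strategies: D/Stay/s/k, D/Stay/s/h, D/Stay/r/k, D/Stay/r/h, D/Out/s/k, D/Out/s/h, D/Out/r/k, D/Out/r/h, W/Stay/s/k, W/Stay/s/h, W/Stay/r/k, W/Stay/r/h, W/Out/s/k, W/Out/s/h, W/Out/r/k, W/Out/r/h. Columns: yE, yB, yC, wE, wB, wC.
{D/Stay/s/k, D/Stay/s/h} → row (-1,-2) (-1,-2) (-1,-2) (1,-1) (1,-1) (1,-1)
{D/Stay/r/k, D/Stay/r/h} → row (1,-3) (1,-3) (1,-3) (1,-1) (1,-1) (1,-1)
{D/Out/s/k, D/Out/r/k} → row (2,5) (2,5) (2,5) (-2,0) (-2,0) (-2,0)
{D/Out/s/h, D/Out/r/h} → row (2,5) (2,5) (2,5) (5,-1) (5,-1) (5,-1)
{W/Stay/s/k, W/Stay/s/h, W/Stay/r/k, W/Stay/r/h, W/Out/s/k, W/Out/s/h, W/Out/r/k, W/Out/r/h} → row (3,1) (-2,-3) (-1,0) (3,1) (-2,-3) (-1,0)
That's 5 distinct rows out of 16 strategies.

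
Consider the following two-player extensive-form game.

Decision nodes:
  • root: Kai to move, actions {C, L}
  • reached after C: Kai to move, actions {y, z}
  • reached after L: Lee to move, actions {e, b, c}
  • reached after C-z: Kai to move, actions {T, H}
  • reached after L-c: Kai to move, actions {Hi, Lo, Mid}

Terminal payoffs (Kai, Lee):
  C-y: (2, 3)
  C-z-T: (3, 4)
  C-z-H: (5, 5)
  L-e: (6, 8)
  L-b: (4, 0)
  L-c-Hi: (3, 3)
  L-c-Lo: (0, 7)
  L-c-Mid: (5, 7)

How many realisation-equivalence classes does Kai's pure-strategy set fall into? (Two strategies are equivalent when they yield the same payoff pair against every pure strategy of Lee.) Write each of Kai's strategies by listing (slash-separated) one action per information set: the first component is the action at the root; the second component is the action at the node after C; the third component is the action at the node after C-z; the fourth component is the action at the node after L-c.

6

Kai has 24 pure strategies: C/y/T/Hi, C/y/T/Lo, C/y/T/Mid, C/y/H/Hi, C/y/H/Lo, C/y/H/Mid, C/z/T/Hi, C/z/T/Lo, C/z/T/Mid, C/z/H/Hi, C/z/H/Lo, C/z/H/Mid, L/y/T/Hi, L/y/T/Lo, L/y/T/Mid, L/y/H/Hi, L/y/H/Lo, L/y/H/Mid, L/z/T/Hi, L/z/T/Lo, L/z/T/Mid, L/z/H/Hi, L/z/H/Lo, L/z/H/Mid. Columns: e, b, c.
{C/y/T/Hi, C/y/T/Lo, C/y/T/Mid, C/y/H/Hi, C/y/H/Lo, C/y/H/Mid} → row (2,3) (2,3) (2,3)
{C/z/T/Hi, C/z/T/Lo, C/z/T/Mid} → row (3,4) (3,4) (3,4)
{C/z/H/Hi, C/z/H/Lo, C/z/H/Mid} → row (5,5) (5,5) (5,5)
{L/y/T/Hi, L/y/H/Hi, L/z/T/Hi, L/z/H/Hi} → row (6,8) (4,0) (3,3)
{L/y/T/Lo, L/y/H/Lo, L/z/T/Lo, L/z/H/Lo} → row (6,8) (4,0) (0,7)
{L/y/T/Mid, L/y/H/Mid, L/z/T/Mid, L/z/H/Mid} → row (6,8) (4,0) (5,7)
That's 6 distinct rows out of 24 strategies.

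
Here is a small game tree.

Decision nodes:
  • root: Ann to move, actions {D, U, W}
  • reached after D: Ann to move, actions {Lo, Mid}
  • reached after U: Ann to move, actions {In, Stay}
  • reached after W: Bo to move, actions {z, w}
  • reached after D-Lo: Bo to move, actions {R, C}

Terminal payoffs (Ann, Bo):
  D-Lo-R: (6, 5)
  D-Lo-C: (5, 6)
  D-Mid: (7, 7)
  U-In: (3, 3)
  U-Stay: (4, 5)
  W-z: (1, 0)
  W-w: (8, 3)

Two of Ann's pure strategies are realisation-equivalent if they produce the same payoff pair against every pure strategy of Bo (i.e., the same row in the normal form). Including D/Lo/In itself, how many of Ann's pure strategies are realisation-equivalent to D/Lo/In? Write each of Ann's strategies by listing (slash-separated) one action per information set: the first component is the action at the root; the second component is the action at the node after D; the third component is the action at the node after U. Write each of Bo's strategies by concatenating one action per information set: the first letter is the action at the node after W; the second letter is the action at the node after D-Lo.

2

Row for D/Lo/In (columns zR, zC, wR, wC): (6,5) (5,6) (6,5) (5,6).
Under D/Lo/In, Ann's choice at the node after U can never be reached regardless of what Bo does, so varying those choices leaves every outcome unchanged.
Holding the reachable choices fixed and varying the unreachable one freely already gives 2 equivalent strategies.
No other strategy reproduces this row, so those 2 are the full class: D/Lo/In, D/Lo/Stay.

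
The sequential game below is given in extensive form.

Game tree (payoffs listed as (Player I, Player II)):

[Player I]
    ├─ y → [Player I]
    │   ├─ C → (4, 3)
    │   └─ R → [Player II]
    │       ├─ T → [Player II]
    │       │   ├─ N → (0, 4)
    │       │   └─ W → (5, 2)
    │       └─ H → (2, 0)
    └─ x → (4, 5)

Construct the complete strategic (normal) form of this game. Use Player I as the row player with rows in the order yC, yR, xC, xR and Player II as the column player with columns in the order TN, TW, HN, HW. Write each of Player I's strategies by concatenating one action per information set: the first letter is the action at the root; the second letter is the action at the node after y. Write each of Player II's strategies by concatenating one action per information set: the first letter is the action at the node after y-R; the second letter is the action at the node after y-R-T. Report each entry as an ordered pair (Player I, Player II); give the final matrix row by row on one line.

Row yC: TN→(4,3), TW→(4,3), HN→(4,3), HW→(4,3)
Row yR: TN→(0,4), TW→(5,2), HN→(2,0), HW→(2,0)
Row xC: TN→(4,5), TW→(4,5), HN→(4,5), HW→(4,5)
Row xR: TN→(4,5), TW→(4,5), HN→(4,5), HW→(4,5)

yC: (4,3) (4,3) (4,3) (4,3) | yR: (0,4) (5,2) (2,0) (2,0) | xC: (4,5) (4,5) (4,5) (4,5) | xR: (4,5) (4,5) (4,5) (4,5)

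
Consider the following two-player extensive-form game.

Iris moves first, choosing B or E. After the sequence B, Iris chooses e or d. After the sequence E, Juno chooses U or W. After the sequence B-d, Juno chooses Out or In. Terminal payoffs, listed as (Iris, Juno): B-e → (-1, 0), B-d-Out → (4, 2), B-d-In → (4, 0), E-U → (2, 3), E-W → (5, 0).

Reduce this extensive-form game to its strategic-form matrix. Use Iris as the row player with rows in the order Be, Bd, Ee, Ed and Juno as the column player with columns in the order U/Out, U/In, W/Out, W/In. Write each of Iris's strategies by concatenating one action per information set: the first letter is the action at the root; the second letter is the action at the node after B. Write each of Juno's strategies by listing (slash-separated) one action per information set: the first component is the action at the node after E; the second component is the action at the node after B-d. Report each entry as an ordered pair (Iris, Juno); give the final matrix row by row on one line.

Be: (-1,0) (-1,0) (-1,0) (-1,0) | Bd: (4,2) (4,0) (4,2) (4,0) | Ee: (2,3) (2,3) (5,0) (5,0) | Ed: (2,3) (2,3) (5,0) (5,0)

        U/Out     U/In    W/Out     W/In
  Be   (-1,0)   (-1,0)   (-1,0)   (-1,0)
  Bd    (4,2)    (4,0)    (4,2)    (4,0)
  Ee    (2,3)    (2,3)    (5,0)    (5,0)
  Ed    (2,3)    (2,3)    (5,0)    (5,0)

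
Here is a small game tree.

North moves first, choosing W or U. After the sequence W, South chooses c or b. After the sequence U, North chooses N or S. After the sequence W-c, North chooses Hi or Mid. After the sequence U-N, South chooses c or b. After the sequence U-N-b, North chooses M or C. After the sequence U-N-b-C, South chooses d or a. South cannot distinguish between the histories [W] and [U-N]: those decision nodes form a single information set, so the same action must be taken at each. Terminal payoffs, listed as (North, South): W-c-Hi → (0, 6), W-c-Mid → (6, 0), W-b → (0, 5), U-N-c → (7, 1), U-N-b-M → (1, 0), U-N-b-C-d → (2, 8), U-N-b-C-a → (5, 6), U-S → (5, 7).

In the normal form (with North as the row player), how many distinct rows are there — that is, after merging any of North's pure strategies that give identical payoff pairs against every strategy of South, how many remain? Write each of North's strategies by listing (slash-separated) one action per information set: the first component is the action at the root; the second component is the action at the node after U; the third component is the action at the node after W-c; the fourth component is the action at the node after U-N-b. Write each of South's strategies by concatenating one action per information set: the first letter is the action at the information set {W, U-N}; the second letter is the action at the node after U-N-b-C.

North has 16 pure strategies: W/N/Hi/M, W/N/Hi/C, W/N/Mid/M, W/N/Mid/C, W/S/Hi/M, W/S/Hi/C, W/S/Mid/M, W/S/Mid/C, U/N/Hi/M, U/N/Hi/C, U/N/Mid/M, U/N/Mid/C, U/S/Hi/M, U/S/Hi/C, U/S/Mid/M, U/S/Mid/C. Columns: cd, ca, bd, ba.
{W/N/Hi/M, W/N/Hi/C, W/S/Hi/M, W/S/Hi/C} → row (0,6) (0,6) (0,5) (0,5)
{W/N/Mid/M, W/N/Mid/C, W/S/Mid/M, W/S/Mid/C} → row (6,0) (6,0) (0,5) (0,5)
{U/N/Hi/M, U/N/Mid/M} → row (7,1) (7,1) (1,0) (1,0)
{U/N/Hi/C, U/N/Mid/C} → row (7,1) (7,1) (2,8) (5,6)
{U/S/Hi/M, U/S/Hi/C, U/S/Mid/M, U/S/Mid/C} → row (5,7) (5,7) (5,7) (5,7)
That's 5 distinct rows out of 16 strategies.

5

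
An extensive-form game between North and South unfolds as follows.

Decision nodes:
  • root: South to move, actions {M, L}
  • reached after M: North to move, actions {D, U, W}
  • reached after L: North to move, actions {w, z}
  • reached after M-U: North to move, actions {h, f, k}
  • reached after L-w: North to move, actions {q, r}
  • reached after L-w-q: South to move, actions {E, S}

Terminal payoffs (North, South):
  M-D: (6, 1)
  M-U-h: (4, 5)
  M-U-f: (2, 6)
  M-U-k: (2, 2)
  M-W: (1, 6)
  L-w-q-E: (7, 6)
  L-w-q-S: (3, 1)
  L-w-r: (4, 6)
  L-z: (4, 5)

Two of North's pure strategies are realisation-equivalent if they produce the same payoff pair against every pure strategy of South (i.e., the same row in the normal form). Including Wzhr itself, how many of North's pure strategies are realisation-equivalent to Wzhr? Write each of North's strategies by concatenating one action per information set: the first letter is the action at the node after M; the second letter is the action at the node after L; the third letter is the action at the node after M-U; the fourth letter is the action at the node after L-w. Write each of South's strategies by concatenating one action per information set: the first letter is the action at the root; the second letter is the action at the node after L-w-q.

Row for Wzhr (columns ME, MS, LE, LS): (1,6) (1,6) (4,5) (4,5).
Under Wzhr, North's choice at the node after M-U and at the node after L-w can never be reached regardless of what South does, so varying those choices leaves every outcome unchanged.
Holding the reachable choices fixed and varying the unreachable ones freely already gives 3 × 2 = 6 equivalent strategies.
No other strategy reproduces this row, so those 6 are the full class: Wzhq, Wzhr, Wzfq, Wzfr, Wzkq, Wzkr.

6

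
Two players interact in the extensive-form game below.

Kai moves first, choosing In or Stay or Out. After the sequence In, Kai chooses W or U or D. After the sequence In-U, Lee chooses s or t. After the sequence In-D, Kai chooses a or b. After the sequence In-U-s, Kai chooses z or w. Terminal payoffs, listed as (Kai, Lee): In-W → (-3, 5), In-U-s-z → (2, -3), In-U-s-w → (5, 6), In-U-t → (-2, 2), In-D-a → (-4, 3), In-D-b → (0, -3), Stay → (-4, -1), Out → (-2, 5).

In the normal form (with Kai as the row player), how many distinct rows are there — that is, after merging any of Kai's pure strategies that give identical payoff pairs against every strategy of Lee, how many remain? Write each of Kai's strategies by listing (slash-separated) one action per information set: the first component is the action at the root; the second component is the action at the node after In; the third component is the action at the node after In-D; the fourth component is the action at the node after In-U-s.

7

Kai has 36 pure strategies: In/W/a/z, In/W/a/w, In/W/b/z, In/W/b/w, In/U/a/z, In/U/a/w, In/U/b/z, In/U/b/w, In/D/a/z, In/D/a/w, In/D/b/z, In/D/b/w, Stay/W/a/z, Stay/W/a/w, Stay/W/b/z, Stay/W/b/w, Stay/U/a/z, Stay/U/a/w, Stay/U/b/z, Stay/U/b/w, Stay/D/a/z, Stay/D/a/w, Stay/D/b/z, Stay/D/b/w, Out/W/a/z, Out/W/a/w, Out/W/b/z, Out/W/b/w, Out/U/a/z, Out/U/a/w, Out/U/b/z, Out/U/b/w, Out/D/a/z, Out/D/a/w, Out/D/b/z, Out/D/b/w. Columns: s, t.
{In/W/a/z, In/W/a/w, In/W/b/z, In/W/b/w} → row (-3,5) (-3,5)
{In/U/a/z, In/U/b/z} → row (2,-3) (-2,2)
{In/U/a/w, In/U/b/w} → row (5,6) (-2,2)
{In/D/a/z, In/D/a/w} → row (-4,3) (-4,3)
{In/D/b/z, In/D/b/w} → row (0,-3) (0,-3)
{Stay/W/a/z, Stay/W/a/w, Stay/W/b/z, Stay/W/b/w, Stay/U/a/z, Stay/U/a/w, Stay/U/b/z, Stay/U/b/w, Stay/D/a/z, Stay/D/a/w, Stay/D/b/z, Stay/D/b/w} → row (-4,-1) (-4,-1)
{Out/W/a/z, Out/W/a/w, Out/W/b/z, Out/W/b/w, Out/U/a/z, Out/U/a/w, Out/U/b/z, Out/U/b/w, Out/D/a/z, Out/D/a/w, Out/D/b/z, Out/D/b/w} → row (-2,5) (-2,5)
That's 7 distinct rows out of 36 strategies.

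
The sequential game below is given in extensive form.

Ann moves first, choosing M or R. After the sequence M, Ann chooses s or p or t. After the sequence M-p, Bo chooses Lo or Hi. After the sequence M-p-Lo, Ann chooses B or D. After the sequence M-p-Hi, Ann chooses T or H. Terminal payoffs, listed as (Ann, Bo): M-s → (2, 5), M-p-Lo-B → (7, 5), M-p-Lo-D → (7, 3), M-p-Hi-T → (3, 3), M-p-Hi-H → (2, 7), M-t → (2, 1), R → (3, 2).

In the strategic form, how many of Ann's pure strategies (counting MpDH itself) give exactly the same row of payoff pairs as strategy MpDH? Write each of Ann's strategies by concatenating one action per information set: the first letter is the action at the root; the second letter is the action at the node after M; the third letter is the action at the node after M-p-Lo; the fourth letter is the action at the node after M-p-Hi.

Row for MpDH (columns Lo, Hi): (7,3) (2,7).
Every one of Ann's information sets is on the play path for some reply by Bo when Ann follows MpDH.
Changing the action at any of them therefore changes at least one column, so only MpDH itself gives this row.

1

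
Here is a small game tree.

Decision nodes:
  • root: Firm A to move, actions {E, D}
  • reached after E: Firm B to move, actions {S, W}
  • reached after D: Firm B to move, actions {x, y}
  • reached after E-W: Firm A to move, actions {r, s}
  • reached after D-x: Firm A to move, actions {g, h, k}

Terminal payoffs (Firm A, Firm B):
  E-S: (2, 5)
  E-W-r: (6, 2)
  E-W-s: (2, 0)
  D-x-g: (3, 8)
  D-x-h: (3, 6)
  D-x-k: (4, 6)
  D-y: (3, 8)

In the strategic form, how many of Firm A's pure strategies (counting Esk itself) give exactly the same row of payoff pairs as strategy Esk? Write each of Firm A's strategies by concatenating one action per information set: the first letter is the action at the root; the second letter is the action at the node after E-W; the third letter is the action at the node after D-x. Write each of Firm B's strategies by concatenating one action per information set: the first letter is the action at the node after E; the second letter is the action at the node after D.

Row for Esk (columns Sx, Sy, Wx, Wy): (2,5) (2,5) (2,0) (2,0).
Under Esk, Firm A's choice at the node after D-x can never be reached regardless of what Firm B does, so varying those choices leaves every outcome unchanged.
Holding the reachable choices fixed and varying the unreachable one freely already gives 3 equivalent strategies.
No other strategy reproduces this row, so those 3 are the full class: Esg, Esh, Esk.

3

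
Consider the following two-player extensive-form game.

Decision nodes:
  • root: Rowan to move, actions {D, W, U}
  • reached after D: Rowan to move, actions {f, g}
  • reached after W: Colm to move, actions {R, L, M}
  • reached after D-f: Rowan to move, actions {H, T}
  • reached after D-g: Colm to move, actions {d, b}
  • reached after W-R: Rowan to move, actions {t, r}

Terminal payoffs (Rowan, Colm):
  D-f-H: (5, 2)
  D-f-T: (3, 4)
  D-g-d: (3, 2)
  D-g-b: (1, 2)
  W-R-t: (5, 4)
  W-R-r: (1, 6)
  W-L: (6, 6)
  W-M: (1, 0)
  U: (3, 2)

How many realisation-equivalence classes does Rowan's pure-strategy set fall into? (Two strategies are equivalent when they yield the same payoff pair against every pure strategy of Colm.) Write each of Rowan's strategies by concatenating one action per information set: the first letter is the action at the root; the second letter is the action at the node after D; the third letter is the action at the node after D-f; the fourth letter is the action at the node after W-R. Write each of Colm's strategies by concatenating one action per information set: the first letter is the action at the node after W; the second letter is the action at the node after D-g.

6

Rowan has 24 pure strategies: DfHt, DfHr, DfTt, DfTr, DgHt, DgHr, DgTt, DgTr, WfHt, WfHr, WfTt, WfTr, WgHt, WgHr, WgTt, WgTr, UfHt, UfHr, UfTt, UfTr, UgHt, UgHr, UgTt, UgTr. Columns: Rd, Rb, Ld, Lb, Md, Mb.
{DfHt, DfHr} → row (5,2) (5,2) (5,2) (5,2) (5,2) (5,2)
{DfTt, DfTr} → row (3,4) (3,4) (3,4) (3,4) (3,4) (3,4)
{DgHt, DgHr, DgTt, DgTr} → row (3,2) (1,2) (3,2) (1,2) (3,2) (1,2)
{WfHt, WfTt, WgHt, WgTt} → row (5,4) (5,4) (6,6) (6,6) (1,0) (1,0)
{WfHr, WfTr, WgHr, WgTr} → row (1,6) (1,6) (6,6) (6,6) (1,0) (1,0)
{UfHt, UfHr, UfTt, UfTr, UgHt, UgHr, UgTt, UgTr} → row (3,2) (3,2) (3,2) (3,2) (3,2) (3,2)
That's 6 distinct rows out of 24 strategies.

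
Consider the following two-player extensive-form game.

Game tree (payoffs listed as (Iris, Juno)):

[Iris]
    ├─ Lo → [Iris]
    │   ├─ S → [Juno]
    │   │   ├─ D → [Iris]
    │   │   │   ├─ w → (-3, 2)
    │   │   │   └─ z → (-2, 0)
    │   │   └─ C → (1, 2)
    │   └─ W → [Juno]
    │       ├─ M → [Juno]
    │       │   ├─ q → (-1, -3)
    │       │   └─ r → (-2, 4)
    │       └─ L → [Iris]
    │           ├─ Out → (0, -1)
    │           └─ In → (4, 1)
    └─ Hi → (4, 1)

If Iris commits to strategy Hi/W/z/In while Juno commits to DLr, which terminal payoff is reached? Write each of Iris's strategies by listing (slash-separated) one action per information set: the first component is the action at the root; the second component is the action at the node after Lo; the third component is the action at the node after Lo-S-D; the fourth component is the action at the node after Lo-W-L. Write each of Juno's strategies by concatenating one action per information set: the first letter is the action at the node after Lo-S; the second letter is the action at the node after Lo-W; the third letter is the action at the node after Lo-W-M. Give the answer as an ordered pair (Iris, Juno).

Trace the play path from the root:
  Iris plays Hi
→ terminal payoff (4, 1).
(Iris's choice at the node after Lo is never reached on this path, so it doesn't affect the outcome.)

(4, 1)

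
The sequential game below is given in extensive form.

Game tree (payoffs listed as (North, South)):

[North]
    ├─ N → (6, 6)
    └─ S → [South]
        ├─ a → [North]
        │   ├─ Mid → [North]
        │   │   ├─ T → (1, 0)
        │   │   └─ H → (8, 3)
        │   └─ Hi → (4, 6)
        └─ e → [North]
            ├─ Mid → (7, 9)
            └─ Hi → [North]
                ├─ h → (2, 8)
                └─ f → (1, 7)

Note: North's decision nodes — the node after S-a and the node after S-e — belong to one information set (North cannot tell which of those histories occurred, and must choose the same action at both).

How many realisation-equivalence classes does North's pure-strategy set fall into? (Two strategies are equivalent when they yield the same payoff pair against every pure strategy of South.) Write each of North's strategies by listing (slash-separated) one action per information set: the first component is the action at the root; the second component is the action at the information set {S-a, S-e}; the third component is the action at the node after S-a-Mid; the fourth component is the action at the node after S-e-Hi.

5

North has 16 pure strategies: N/Mid/T/h, N/Mid/T/f, N/Mid/H/h, N/Mid/H/f, N/Hi/T/h, N/Hi/T/f, N/Hi/H/h, N/Hi/H/f, S/Mid/T/h, S/Mid/T/f, S/Mid/H/h, S/Mid/H/f, S/Hi/T/h, S/Hi/T/f, S/Hi/H/h, S/Hi/H/f. Columns: a, e.
{N/Mid/T/h, N/Mid/T/f, N/Mid/H/h, N/Mid/H/f, N/Hi/T/h, N/Hi/T/f, N/Hi/H/h, N/Hi/H/f} → row (6,6) (6,6)
{S/Mid/T/h, S/Mid/T/f} → row (1,0) (7,9)
{S/Mid/H/h, S/Mid/H/f} → row (8,3) (7,9)
{S/Hi/T/h, S/Hi/H/h} → row (4,6) (2,8)
{S/Hi/T/f, S/Hi/H/f} → row (4,6) (1,7)
That's 5 distinct rows out of 16 strategies.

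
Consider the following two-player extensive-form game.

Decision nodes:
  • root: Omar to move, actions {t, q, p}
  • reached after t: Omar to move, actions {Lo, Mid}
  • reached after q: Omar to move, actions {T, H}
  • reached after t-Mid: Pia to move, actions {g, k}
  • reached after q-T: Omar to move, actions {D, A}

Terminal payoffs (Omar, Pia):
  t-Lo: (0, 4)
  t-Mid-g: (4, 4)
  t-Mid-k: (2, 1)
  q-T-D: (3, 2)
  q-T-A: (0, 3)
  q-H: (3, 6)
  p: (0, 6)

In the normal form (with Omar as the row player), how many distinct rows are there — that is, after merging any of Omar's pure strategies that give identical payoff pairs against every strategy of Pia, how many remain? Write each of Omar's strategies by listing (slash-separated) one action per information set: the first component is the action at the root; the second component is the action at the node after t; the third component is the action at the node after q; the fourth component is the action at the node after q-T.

Omar has 24 pure strategies: t/Lo/T/D, t/Lo/T/A, t/Lo/H/D, t/Lo/H/A, t/Mid/T/D, t/Mid/T/A, t/Mid/H/D, t/Mid/H/A, q/Lo/T/D, q/Lo/T/A, q/Lo/H/D, q/Lo/H/A, q/Mid/T/D, q/Mid/T/A, q/Mid/H/D, q/Mid/H/A, p/Lo/T/D, p/Lo/T/A, p/Lo/H/D, p/Lo/H/A, p/Mid/T/D, p/Mid/T/A, p/Mid/H/D, p/Mid/H/A. Columns: g, k.
{t/Lo/T/D, t/Lo/T/A, t/Lo/H/D, t/Lo/H/A} → row (0,4) (0,4)
{t/Mid/T/D, t/Mid/T/A, t/Mid/H/D, t/Mid/H/A} → row (4,4) (2,1)
{q/Lo/T/D, q/Mid/T/D} → row (3,2) (3,2)
{q/Lo/T/A, q/Mid/T/A} → row (0,3) (0,3)
{q/Lo/H/D, q/Lo/H/A, q/Mid/H/D, q/Mid/H/A} → row (3,6) (3,6)
{p/Lo/T/D, p/Lo/T/A, p/Lo/H/D, p/Lo/H/A, p/Mid/T/D, p/Mid/T/A, p/Mid/H/D, p/Mid/H/A} → row (0,6) (0,6)
That's 6 distinct rows out of 24 strategies.

6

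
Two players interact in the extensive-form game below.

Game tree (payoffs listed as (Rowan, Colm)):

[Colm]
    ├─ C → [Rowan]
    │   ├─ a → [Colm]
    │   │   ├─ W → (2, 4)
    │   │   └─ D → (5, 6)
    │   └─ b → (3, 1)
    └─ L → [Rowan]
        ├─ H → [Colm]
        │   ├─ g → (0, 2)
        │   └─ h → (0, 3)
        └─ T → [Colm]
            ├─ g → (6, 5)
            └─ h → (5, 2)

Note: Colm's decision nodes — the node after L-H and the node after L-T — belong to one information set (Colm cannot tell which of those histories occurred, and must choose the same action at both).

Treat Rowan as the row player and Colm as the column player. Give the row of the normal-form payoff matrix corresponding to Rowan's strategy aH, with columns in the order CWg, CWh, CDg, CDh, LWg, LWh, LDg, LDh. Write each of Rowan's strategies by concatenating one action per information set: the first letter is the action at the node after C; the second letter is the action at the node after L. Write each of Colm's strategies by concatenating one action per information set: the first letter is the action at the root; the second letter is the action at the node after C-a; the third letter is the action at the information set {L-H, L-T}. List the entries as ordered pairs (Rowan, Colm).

vs CWg: Colm plays C → Rowan plays a at [C] → Colm plays W at [C-a] → (2, 4)
vs CWh: Colm plays C → Rowan plays a at [C] → Colm plays W at [C-a] → (2, 4)
vs CDg: Colm plays C → Rowan plays a at [C] → Colm plays D at [C-a] → (5, 6)
vs CDh: Colm plays C → Rowan plays a at [C] → Colm plays D at [C-a] → (5, 6)
vs LWg: Colm plays L → Rowan plays H at [L] → Colm plays g at [L-H] → (0, 2)
vs LWh: Colm plays L → Rowan plays H at [L] → Colm plays h at [L-H] → (0, 3)
vs LDg: Colm plays L → Rowan plays H at [L] → Colm plays g at [L-H] → (0, 2)
vs LDh: Colm plays L → Rowan plays H at [L] → Colm plays h at [L-H] → (0, 3)

(2,4) (2,4) (5,6) (5,6) (0,2) (0,3) (0,2) (0,3)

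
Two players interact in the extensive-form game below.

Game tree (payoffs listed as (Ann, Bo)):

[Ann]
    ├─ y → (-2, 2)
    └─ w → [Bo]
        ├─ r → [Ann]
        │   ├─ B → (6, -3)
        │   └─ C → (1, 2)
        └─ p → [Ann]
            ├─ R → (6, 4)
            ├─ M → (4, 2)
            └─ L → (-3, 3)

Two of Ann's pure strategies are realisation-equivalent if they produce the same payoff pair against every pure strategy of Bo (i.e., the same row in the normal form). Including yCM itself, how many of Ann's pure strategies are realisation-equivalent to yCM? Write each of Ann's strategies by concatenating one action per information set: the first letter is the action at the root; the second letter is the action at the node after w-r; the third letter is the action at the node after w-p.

Row for yCM (columns r, p): (-2,2) (-2,2).
Under yCM, Ann's choice at the node after w-r and at the node after w-p can never be reached regardless of what Bo does, so varying those choices leaves every outcome unchanged.
Holding the reachable choices fixed and varying the unreachable ones freely already gives 2 × 3 = 6 equivalent strategies.
No other strategy reproduces this row, so those 6 are the full class: yBR, yBM, yBL, yCR, yCM, yCL.

6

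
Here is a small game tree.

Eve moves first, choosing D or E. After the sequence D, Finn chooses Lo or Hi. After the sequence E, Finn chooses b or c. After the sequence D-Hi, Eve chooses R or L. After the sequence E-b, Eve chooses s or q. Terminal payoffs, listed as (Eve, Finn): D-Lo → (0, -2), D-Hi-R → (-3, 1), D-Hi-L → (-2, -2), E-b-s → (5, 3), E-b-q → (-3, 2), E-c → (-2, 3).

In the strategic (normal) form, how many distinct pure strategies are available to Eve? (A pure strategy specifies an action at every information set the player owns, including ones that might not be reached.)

Eve owns the root with actions {D, E} — two choices.
Eve owns the node after D-Hi with actions {R, L} — two choices.
Eve owns the node after E-b with actions {s, q} — two choices.
A pure strategy fixes one action at each information set independently, so the count is the product 2 × 2 × 2 = 8.
(For reference, Finn has 4 pure strategies, giving a 8×4 normal-form matrix.)

8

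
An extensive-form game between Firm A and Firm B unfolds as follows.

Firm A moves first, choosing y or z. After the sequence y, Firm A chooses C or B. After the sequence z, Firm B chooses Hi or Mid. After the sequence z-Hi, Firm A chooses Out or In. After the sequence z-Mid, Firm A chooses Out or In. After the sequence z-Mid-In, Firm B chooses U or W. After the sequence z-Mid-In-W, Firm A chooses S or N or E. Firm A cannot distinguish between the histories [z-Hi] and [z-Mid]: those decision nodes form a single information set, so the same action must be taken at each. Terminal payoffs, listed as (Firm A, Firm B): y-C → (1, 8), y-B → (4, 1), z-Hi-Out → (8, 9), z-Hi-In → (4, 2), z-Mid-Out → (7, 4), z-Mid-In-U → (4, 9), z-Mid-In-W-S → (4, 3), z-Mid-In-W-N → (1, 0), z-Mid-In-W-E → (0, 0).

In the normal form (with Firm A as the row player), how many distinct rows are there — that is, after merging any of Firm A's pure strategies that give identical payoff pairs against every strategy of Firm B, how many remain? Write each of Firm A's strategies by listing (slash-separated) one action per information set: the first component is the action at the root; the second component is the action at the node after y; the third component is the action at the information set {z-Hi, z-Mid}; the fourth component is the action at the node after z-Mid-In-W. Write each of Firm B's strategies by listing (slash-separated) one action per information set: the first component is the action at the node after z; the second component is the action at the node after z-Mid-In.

Firm A has 24 pure strategies: y/C/Out/S, y/C/Out/N, y/C/Out/E, y/C/In/S, y/C/In/N, y/C/In/E, y/B/Out/S, y/B/Out/N, y/B/Out/E, y/B/In/S, y/B/In/N, y/B/In/E, z/C/Out/S, z/C/Out/N, z/C/Out/E, z/C/In/S, z/C/In/N, z/C/In/E, z/B/Out/S, z/B/Out/N, z/B/Out/E, z/B/In/S, z/B/In/N, z/B/In/E. Columns: Hi/U, Hi/W, Mid/U, Mid/W.
{y/C/Out/S, y/C/Out/N, y/C/Out/E, y/C/In/S, y/C/In/N, y/C/In/E} → row (1,8) (1,8) (1,8) (1,8)
{y/B/Out/S, y/B/Out/N, y/B/Out/E, y/B/In/S, y/B/In/N, y/B/In/E} → row (4,1) (4,1) (4,1) (4,1)
{z/C/Out/S, z/C/Out/N, z/C/Out/E, z/B/Out/S, z/B/Out/N, z/B/Out/E} → row (8,9) (8,9) (7,4) (7,4)
{z/C/In/S, z/B/In/S} → row (4,2) (4,2) (4,9) (4,3)
{z/C/In/N, z/B/In/N} → row (4,2) (4,2) (4,9) (1,0)
{z/C/In/E, z/B/In/E} → row (4,2) (4,2) (4,9) (0,0)
That's 6 distinct rows out of 24 strategies.

6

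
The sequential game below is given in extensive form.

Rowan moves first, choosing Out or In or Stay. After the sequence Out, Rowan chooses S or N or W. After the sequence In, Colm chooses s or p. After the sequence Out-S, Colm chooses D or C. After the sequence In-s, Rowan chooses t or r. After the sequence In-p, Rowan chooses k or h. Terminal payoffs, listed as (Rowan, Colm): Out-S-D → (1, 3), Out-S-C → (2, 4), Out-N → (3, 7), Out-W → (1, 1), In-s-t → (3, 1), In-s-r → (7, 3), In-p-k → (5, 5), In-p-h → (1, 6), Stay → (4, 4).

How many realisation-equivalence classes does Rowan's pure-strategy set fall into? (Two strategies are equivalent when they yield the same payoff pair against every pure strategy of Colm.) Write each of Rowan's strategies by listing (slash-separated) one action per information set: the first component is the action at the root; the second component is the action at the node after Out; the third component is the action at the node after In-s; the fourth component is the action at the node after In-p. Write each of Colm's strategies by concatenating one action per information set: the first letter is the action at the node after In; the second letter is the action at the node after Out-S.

8

Rowan has 36 pure strategies: Out/S/t/k, Out/S/t/h, Out/S/r/k, Out/S/r/h, Out/N/t/k, Out/N/t/h, Out/N/r/k, Out/N/r/h, Out/W/t/k, Out/W/t/h, Out/W/r/k, Out/W/r/h, In/S/t/k, In/S/t/h, In/S/r/k, In/S/r/h, In/N/t/k, In/N/t/h, In/N/r/k, In/N/r/h, In/W/t/k, In/W/t/h, In/W/r/k, In/W/r/h, Stay/S/t/k, Stay/S/t/h, Stay/S/r/k, Stay/S/r/h, Stay/N/t/k, Stay/N/t/h, Stay/N/r/k, Stay/N/r/h, Stay/W/t/k, Stay/W/t/h, Stay/W/r/k, Stay/W/r/h. Columns: sD, sC, pD, pC.
{Out/S/t/k, Out/S/t/h, Out/S/r/k, Out/S/r/h} → row (1,3) (2,4) (1,3) (2,4)
{Out/N/t/k, Out/N/t/h, Out/N/r/k, Out/N/r/h} → row (3,7) (3,7) (3,7) (3,7)
{Out/W/t/k, Out/W/t/h, Out/W/r/k, Out/W/r/h} → row (1,1) (1,1) (1,1) (1,1)
{In/S/t/k, In/N/t/k, In/W/t/k} → row (3,1) (3,1) (5,5) (5,5)
{In/S/t/h, In/N/t/h, In/W/t/h} → row (3,1) (3,1) (1,6) (1,6)
{In/S/r/k, In/N/r/k, In/W/r/k} → row (7,3) (7,3) (5,5) (5,5)
{In/S/r/h, In/N/r/h, In/W/r/h} → row (7,3) (7,3) (1,6) (1,6)
{Stay/S/t/k, Stay/S/t/h, Stay/S/r/k, Stay/S/r/h, Stay/N/t/k, Stay/N/t/h, Stay/N/r/k, Stay/N/r/h, Stay/W/t/k, Stay/W/t/h, Stay/W/r/k, Stay/W/r/h} → row (4,4) (4,4) (4,4) (4,4)
That's 8 distinct rows out of 36 strategies.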